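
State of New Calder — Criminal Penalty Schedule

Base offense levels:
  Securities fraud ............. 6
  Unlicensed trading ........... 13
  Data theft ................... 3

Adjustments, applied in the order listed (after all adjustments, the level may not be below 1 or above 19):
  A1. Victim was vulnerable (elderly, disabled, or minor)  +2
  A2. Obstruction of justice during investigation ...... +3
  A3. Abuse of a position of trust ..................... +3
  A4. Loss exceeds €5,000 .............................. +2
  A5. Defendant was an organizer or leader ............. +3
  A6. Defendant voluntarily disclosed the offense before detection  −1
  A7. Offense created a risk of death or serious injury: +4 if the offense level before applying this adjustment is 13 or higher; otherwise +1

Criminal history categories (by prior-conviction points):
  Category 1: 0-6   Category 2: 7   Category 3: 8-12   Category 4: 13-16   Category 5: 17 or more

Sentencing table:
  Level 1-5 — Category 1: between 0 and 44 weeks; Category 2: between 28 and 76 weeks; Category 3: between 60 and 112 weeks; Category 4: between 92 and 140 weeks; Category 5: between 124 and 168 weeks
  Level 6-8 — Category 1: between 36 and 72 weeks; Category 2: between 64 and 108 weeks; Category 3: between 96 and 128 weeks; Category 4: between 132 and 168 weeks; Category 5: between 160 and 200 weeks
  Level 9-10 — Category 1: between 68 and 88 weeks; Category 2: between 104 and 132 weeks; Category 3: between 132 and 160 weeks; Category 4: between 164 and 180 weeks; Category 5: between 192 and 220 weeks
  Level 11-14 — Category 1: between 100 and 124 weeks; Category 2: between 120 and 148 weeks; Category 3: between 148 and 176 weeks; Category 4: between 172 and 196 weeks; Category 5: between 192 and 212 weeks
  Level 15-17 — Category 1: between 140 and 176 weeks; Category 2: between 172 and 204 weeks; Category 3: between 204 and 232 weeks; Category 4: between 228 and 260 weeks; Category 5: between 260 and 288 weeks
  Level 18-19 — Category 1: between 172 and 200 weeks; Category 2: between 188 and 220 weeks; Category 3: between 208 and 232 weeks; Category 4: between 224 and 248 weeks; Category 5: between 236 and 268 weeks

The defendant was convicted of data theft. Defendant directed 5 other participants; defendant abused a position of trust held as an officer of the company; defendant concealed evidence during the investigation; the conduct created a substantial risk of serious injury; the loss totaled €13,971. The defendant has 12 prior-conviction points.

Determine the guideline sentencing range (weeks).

Base offense level for data theft: 3.
A2 applies: 3 + 3 = 6.
A3 applies: 6 + 3 = 9.
A4 applies: 9 + 2 = 11.
A5 applies: 11 + 3 = 14.
A7 applies (level before this adjustment is 14 ≥ 13, so +4): 14 + 4 = 18.
Final offense level: 18.
Criminal history: 12 prior points → Category 3 (8-12).
Level 18 falls in the 18-19 band.
Grid: Level 18-19 × Category 3 = 208-232 weeks.

208-232 weeks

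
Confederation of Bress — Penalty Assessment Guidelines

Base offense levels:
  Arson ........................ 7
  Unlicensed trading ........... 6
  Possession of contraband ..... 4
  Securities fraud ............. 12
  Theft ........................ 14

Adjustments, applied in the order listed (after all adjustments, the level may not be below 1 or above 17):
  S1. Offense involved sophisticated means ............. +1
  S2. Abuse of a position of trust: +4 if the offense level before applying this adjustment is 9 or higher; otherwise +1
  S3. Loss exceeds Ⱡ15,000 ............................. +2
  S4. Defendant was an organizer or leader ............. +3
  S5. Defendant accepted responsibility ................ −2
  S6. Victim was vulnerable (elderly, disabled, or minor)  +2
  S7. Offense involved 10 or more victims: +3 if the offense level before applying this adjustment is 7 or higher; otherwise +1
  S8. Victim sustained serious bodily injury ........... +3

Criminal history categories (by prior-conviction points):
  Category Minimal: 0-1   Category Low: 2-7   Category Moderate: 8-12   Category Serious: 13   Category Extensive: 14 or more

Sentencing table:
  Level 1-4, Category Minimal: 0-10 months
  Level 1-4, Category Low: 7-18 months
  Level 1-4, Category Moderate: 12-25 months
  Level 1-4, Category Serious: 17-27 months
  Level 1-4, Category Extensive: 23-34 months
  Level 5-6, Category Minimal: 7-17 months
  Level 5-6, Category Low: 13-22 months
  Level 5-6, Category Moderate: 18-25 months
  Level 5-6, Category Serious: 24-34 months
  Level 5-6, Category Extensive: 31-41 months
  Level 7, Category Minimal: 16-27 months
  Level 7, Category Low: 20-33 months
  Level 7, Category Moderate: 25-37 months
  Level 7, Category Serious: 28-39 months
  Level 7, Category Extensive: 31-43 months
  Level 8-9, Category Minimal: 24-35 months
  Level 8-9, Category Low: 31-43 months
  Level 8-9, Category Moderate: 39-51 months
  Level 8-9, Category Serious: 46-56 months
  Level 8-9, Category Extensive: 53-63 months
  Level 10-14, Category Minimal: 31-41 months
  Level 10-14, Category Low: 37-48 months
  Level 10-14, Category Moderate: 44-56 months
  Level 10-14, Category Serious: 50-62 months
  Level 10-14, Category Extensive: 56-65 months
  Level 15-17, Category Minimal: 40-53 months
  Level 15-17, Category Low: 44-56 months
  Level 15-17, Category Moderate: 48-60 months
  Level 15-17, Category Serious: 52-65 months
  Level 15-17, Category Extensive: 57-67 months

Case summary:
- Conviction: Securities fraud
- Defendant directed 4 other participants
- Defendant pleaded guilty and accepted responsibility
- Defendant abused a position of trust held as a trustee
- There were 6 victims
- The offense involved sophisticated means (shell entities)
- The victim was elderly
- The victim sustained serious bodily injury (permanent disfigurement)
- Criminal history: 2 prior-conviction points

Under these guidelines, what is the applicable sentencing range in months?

Base offense level for securities fraud: 12.
S1 applies: 12 + 1 = 13.
S2 applies (level before this adjustment is 13 ≥ 9, so +4): 13 + 4 = 17.
S4 applies: 17 + 3 = 20.
S5 applies: 20 − 2 = 18.
S6 applies: 18 + 2 = 20.
S8 applies: 20 + 3 = 23.
Level 23 exceeds the maximum of 17; capped at 17.
Final offense level: 17.
Criminal history: 2 prior points → Category Low (2-7).
Level 17 falls in the 15-17 band.
Grid: Level 15-17 × Category Low = 44-56 months.

44-56 months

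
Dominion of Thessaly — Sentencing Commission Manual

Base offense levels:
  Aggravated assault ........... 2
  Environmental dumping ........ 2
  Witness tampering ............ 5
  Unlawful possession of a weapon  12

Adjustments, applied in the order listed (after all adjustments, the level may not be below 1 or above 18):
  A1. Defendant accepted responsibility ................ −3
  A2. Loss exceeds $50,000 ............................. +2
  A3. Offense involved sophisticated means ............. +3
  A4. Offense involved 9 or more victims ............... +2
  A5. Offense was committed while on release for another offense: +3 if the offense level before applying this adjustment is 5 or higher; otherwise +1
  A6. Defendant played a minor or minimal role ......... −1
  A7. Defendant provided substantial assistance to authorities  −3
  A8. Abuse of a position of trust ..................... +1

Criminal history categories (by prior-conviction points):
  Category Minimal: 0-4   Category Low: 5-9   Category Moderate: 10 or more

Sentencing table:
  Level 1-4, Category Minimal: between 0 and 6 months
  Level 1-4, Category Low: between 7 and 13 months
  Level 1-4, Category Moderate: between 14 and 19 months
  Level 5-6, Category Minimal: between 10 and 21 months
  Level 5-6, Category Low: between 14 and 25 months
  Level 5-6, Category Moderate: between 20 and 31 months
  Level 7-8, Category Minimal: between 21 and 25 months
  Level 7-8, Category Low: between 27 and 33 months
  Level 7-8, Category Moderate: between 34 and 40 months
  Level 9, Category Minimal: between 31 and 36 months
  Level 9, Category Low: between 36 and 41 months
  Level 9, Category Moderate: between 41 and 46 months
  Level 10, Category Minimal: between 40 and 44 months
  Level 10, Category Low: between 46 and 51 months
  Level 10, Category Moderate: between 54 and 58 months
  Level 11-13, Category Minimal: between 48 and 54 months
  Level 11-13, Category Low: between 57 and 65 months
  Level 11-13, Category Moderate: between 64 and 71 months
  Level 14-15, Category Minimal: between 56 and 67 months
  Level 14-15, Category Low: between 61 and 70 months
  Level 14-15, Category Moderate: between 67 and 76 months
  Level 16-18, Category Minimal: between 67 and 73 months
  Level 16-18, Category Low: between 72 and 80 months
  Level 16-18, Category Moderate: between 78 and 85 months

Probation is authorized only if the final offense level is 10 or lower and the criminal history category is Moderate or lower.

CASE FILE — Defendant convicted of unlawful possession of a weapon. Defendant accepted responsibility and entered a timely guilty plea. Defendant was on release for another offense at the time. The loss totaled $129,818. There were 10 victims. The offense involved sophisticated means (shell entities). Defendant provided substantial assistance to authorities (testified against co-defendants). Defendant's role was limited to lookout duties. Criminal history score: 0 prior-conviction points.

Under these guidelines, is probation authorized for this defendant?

No

Base offense level for unlawful possession of a weapon: 12.
A1 applies: 12 − 3 = 9.
A2 applies: 9 + 2 = 11.
A3 applies: 11 + 3 = 14.
A4 applies: 14 + 2 = 16.
A5 applies (level before this adjustment is 16 ≥ 5, so +3): 16 + 3 = 19.
A6 applies: 19 − 1 = 18.
A7 applies: 18 − 3 = 15.
A8 does not apply.
Final offense level: 15.
Criminal history: 0 prior points → Category Minimal (0-4).
Level 15 falls in the 14-15 band.
Grid: Level 14-15 × Category Minimal = 56-67 months.
Probation check: level 15 > 10 and category Minimal ≤ Moderate → not eligible.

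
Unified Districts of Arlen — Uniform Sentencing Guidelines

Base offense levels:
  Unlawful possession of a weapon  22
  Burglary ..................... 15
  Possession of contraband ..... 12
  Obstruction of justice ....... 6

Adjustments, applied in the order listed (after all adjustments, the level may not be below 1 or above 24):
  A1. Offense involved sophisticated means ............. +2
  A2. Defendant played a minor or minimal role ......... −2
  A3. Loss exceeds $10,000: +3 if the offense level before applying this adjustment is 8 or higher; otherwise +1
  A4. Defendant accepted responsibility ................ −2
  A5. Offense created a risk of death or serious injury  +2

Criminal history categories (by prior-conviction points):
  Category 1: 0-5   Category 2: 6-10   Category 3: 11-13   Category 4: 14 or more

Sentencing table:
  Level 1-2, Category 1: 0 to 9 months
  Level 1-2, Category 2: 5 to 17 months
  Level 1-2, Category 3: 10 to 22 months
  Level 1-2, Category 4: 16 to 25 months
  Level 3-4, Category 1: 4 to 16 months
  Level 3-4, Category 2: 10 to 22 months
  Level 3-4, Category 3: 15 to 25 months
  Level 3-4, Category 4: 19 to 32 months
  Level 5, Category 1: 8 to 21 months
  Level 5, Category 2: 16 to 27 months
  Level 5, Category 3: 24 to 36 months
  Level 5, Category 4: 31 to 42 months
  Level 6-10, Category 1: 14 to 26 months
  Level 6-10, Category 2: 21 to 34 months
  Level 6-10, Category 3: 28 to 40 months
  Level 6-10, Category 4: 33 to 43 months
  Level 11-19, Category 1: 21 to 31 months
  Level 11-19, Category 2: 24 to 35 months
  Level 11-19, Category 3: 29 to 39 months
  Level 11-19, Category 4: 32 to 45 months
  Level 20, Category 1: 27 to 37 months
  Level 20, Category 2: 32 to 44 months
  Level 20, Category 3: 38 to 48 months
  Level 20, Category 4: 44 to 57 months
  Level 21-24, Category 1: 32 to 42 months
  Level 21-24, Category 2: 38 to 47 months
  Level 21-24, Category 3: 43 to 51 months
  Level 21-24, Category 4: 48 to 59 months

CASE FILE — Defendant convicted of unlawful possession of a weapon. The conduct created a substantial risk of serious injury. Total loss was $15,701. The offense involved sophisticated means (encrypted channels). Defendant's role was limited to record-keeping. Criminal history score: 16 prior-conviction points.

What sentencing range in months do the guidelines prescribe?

Base offense level for unlawful possession of a weapon: 22.
A1 applies: 22 + 2 = 24.
A2 applies: 24 − 2 = 22.
A3 applies (level before this adjustment is 22 ≥ 8, so +3): 22 + 3 = 25.
A4 does not apply.
A5 applies: 25 + 2 = 27.
Level 27 exceeds the maximum of 24; capped at 24.
Final offense level: 24.
Criminal history: 16 prior points → Category 4 (14+).
Level 24 falls in the 21-24 band.
Grid: Level 21-24 × Category 4 = 48-59 months.

48-59 months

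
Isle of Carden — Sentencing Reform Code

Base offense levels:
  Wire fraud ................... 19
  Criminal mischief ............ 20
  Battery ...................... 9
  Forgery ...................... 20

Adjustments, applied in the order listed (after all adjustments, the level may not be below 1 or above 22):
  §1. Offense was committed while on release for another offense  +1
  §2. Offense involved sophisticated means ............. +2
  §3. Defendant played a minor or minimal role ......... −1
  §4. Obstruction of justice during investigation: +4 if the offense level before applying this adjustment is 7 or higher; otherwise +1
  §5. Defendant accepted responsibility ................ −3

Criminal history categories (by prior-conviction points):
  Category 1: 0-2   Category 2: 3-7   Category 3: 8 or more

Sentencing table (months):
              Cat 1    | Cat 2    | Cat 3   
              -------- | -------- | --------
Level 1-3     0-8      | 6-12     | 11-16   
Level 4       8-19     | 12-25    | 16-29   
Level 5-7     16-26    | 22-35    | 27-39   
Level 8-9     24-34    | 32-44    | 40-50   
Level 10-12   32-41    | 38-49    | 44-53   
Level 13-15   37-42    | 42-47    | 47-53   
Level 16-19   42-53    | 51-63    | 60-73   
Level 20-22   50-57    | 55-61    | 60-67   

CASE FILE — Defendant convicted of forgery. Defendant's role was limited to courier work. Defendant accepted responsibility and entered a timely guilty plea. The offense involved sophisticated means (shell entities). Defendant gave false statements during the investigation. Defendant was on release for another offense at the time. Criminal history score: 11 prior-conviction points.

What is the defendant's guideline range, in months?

60-67 months

Base offense level for forgery: 20.
§1 applies: 20 + 1 = 21.
§2 applies: 21 + 2 = 23.
§3 applies: 23 − 1 = 22.
§4 applies (level before this adjustment is 22 ≥ 7, so +4): 22 + 4 = 26.
§5 applies: 26 − 3 = 23.
Level 23 exceeds the maximum of 22; capped at 22.
Final offense level: 22.
Criminal history: 11 prior points → Category 3 (8+).
Level 22 falls in the 20-22 band.
Grid: Level 20-22 × Category 3 = 60-67 months.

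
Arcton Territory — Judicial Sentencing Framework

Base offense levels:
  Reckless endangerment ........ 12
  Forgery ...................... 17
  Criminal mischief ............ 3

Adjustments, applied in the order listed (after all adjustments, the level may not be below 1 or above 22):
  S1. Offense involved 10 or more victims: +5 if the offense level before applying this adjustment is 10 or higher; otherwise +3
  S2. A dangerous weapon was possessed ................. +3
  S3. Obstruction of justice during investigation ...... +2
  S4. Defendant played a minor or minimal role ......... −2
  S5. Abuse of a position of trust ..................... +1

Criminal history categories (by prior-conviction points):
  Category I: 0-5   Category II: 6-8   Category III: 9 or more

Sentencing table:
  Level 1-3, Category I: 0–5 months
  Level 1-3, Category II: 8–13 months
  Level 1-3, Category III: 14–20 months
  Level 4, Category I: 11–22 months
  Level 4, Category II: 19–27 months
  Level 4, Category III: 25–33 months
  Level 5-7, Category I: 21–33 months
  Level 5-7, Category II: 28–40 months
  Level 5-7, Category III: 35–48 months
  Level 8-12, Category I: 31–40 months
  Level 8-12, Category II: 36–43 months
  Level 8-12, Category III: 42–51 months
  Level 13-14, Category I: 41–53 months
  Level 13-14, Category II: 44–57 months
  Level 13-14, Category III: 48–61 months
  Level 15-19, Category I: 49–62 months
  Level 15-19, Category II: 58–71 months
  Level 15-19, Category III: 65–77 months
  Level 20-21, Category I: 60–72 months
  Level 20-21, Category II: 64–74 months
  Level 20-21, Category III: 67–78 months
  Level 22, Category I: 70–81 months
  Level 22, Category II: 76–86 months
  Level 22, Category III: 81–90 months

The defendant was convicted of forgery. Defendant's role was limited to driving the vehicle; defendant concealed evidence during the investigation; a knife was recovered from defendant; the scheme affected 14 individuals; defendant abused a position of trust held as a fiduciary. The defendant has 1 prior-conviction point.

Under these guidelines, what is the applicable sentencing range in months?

70-81 months

Base offense level for forgery: 17.
S1 applies (level before this adjustment is 17 ≥ 10, so +5): 17 + 5 = 22.
S2 applies: 22 + 3 = 25.
S3 applies: 25 + 2 = 27.
S4 applies: 27 − 2 = 25.
S5 applies: 25 + 1 = 26.
Level 26 exceeds the maximum of 22; capped at 22.
Final offense level: 22.
Criminal history: 1 prior point → Category I (0-5).
Level 22 falls in the 22 band.
Grid: Level 22 × Category I = 70-81 months.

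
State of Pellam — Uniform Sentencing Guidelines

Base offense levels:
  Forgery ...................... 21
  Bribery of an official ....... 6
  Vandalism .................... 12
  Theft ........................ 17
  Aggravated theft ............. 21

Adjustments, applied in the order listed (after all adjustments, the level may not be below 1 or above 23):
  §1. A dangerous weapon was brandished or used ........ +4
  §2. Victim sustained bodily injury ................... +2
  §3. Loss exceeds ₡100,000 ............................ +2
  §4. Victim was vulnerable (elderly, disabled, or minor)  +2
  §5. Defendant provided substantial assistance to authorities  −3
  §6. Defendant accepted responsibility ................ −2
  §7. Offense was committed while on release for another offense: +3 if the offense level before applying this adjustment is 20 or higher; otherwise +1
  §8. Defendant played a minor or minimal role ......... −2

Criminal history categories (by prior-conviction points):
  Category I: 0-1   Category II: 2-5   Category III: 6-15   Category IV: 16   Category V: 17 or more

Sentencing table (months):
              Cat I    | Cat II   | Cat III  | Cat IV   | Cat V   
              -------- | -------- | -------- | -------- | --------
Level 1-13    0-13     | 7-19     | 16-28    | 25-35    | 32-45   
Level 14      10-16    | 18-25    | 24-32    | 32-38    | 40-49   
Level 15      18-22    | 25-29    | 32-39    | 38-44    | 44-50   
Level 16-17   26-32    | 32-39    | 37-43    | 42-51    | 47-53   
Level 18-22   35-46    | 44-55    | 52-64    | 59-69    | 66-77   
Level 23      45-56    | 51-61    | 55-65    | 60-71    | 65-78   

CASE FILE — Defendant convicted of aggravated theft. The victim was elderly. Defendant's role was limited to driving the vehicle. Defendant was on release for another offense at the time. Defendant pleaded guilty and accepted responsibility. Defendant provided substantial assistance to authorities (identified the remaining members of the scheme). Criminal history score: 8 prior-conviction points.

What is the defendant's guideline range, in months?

Base offense level for aggravated theft: 21.
§3 does not apply.
§4 applies: 21 + 2 = 23.
§5 applies: 23 − 3 = 20.
§6 applies: 20 − 2 = 18.
§7 applies (level before this adjustment is 18 < 20, so +1): 18 + 1 = 19.
§8 applies: 19 − 2 = 17.
Final offense level: 17.
Criminal history: 8 prior points → Category III (6-15).
Level 17 falls in the 16-17 band.
Grid: Level 16-17 × Category III = 37-43 months.

37-43 months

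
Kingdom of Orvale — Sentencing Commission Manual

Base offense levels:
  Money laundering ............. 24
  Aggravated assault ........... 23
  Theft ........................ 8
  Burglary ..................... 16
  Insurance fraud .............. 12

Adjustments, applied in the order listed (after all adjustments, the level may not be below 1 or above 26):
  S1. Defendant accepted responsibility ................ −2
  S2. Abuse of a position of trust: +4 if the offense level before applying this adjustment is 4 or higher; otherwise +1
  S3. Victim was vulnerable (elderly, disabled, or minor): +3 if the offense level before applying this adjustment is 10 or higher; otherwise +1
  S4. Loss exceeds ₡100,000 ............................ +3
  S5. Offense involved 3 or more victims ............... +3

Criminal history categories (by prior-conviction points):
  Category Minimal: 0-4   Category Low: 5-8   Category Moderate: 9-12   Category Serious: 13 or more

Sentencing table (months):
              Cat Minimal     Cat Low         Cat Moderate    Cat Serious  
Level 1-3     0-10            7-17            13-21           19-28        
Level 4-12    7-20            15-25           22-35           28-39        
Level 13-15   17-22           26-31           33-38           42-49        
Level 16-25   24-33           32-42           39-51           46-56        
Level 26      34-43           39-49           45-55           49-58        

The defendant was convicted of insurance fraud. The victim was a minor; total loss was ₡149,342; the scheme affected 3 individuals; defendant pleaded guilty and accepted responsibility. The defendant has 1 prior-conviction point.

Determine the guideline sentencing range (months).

24-33 months

Base offense level for insurance fraud: 12.
S1 applies: 12 − 2 = 10.
S2 does not apply.
S3 applies (level before this adjustment is 10 ≥ 10, so +3): 10 + 3 = 13.
S4 applies: 13 + 3 = 16.
S5 applies: 16 + 3 = 19.
Final offense level: 19.
Criminal history: 1 prior point → Category Minimal (0-4).
Level 19 falls in the 16-25 band.
Grid: Level 16-25 × Category Minimal = 24-33 months.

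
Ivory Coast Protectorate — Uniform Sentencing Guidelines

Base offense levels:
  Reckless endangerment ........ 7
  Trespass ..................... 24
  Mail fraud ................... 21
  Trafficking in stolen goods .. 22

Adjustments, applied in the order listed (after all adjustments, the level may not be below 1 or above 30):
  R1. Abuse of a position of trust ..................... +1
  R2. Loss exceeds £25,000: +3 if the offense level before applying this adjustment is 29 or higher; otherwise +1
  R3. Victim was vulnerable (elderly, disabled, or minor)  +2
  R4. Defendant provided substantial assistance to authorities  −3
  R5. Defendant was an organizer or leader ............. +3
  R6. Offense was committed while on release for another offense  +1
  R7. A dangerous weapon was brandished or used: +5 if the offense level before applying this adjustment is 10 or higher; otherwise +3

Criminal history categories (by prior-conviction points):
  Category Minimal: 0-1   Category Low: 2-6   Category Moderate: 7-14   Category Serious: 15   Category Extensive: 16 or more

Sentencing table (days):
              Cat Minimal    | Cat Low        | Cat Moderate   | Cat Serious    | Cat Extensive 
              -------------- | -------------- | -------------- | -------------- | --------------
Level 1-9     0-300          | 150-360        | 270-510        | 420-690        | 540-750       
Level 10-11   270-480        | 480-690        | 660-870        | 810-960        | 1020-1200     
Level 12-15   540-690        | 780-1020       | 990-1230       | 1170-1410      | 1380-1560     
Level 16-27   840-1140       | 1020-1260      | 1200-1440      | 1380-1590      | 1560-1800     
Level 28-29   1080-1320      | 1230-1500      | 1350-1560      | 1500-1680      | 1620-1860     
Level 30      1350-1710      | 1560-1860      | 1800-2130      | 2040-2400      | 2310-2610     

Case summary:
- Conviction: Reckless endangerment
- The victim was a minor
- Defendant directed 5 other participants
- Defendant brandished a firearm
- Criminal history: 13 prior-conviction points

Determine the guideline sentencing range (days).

1200-1440 days

Base offense level for reckless endangerment: 7.
R1 does not apply.
R2 does not apply.
R3 applies: 7 + 2 = 9.
R5 applies: 9 + 3 = 12.
R6 does not apply.
R7 applies (level before this adjustment is 12 ≥ 10, so +5): 12 + 5 = 17.
Final offense level: 17.
Criminal history: 13 prior points → Category Moderate (7-14).
Level 17 falls in the 16-27 band.
Grid: Level 16-27 × Category Moderate = 1200-1440 days.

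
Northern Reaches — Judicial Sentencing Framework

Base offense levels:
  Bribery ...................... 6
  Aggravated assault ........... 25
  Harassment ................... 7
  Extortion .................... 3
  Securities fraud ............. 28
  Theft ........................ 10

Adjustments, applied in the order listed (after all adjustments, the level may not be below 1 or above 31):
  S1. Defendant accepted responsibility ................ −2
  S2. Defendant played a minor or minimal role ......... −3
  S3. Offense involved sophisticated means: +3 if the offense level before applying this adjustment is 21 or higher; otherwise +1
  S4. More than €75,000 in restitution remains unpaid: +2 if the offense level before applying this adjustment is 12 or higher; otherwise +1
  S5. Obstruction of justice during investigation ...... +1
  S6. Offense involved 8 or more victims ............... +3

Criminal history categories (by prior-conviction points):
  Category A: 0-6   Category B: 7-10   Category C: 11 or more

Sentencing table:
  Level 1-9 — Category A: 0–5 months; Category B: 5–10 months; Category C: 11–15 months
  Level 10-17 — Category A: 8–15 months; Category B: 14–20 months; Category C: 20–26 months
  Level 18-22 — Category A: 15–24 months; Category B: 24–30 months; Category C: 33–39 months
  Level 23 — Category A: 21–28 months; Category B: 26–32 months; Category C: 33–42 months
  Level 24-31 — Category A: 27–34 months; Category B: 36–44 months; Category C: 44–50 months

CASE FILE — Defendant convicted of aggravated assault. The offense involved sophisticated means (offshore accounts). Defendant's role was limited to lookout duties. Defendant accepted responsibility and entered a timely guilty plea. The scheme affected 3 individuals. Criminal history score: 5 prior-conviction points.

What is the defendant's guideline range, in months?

15-24 months

Base offense level for aggravated assault: 25.
S1 applies: 25 − 2 = 23.
S2 applies: 23 − 3 = 20.
S3 applies (level before this adjustment is 20 < 21, so +1): 20 + 1 = 21.
S4 does not apply.
S5 does not apply.
S6 does not apply.
Final offense level: 21.
Criminal history: 5 prior points → Category A (0-6).
Level 21 falls in the 18-22 band.
Grid: Level 18-22 × Category A = 15-24 months.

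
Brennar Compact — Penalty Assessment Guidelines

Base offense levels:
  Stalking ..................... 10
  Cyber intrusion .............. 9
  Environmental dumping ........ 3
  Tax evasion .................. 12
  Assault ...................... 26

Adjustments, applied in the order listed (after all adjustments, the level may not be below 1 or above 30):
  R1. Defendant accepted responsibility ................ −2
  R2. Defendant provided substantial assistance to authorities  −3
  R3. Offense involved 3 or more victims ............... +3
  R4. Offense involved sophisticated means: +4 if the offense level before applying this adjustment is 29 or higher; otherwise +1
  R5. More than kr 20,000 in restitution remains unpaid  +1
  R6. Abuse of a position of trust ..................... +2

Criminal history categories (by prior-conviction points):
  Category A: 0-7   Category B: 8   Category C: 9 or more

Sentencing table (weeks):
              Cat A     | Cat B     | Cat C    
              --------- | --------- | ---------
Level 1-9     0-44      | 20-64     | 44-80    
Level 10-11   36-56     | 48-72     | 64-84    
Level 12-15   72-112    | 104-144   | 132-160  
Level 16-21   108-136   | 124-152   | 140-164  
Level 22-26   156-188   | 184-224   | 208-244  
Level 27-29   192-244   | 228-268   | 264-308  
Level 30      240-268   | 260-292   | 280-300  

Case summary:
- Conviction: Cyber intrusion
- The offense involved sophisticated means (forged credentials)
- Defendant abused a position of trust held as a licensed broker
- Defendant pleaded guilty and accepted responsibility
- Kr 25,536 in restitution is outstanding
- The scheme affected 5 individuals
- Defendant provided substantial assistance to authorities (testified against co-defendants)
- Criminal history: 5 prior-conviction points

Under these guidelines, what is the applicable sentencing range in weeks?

Base offense level for cyber intrusion: 9.
R1 applies: 9 − 2 = 7.
R2 applies: 7 − 3 = 4.
R3 applies: 4 + 3 = 7.
R4 applies (level before this adjustment is 7 < 29, so +1): 7 + 1 = 8.
R5 applies: 8 + 1 = 9.
R6 applies: 9 + 2 = 11.
Final offense level: 11.
Criminal history: 5 prior points → Category A (0-7).
Level 11 falls in the 10-11 band.
Grid: Level 10-11 × Category A = 36-56 weeks.

36-56 weeks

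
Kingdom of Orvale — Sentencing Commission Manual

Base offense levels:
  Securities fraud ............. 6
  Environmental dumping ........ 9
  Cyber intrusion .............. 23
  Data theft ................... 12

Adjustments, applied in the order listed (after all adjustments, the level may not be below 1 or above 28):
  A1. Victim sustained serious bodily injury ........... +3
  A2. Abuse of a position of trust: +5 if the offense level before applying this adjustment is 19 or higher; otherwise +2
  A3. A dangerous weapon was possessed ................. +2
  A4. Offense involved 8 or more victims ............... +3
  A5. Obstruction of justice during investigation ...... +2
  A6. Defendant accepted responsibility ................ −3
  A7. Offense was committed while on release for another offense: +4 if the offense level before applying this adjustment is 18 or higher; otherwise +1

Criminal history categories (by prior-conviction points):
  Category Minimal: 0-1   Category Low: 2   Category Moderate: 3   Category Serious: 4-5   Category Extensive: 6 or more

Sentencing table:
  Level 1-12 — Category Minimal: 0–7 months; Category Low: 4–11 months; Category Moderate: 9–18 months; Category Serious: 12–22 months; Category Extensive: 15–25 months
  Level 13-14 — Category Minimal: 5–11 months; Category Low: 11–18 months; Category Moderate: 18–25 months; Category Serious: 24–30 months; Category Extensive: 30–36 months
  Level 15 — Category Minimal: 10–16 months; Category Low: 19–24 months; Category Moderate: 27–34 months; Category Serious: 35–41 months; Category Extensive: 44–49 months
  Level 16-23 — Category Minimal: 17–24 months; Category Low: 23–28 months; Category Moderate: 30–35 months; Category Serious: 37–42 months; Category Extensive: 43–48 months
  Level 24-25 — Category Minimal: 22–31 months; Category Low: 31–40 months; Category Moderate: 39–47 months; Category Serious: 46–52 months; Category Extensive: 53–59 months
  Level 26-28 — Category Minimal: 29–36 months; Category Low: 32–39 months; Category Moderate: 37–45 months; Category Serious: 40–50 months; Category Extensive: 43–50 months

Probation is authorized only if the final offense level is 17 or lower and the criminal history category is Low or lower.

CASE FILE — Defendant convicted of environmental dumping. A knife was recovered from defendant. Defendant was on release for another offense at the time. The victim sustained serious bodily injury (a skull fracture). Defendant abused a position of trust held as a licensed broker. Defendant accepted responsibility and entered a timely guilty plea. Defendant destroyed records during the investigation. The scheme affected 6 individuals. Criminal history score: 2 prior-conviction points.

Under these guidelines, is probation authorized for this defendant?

Base offense level for environmental dumping: 9.
A1 applies: 9 + 3 = 12.
A2 applies (level before this adjustment is 12 < 19, so +2): 12 + 2 = 14.
A3 applies: 14 + 2 = 16.
A5 applies: 16 + 2 = 18.
A6 applies: 18 − 3 = 15.
A7 applies (level before this adjustment is 15 < 18, so +1): 15 + 1 = 16.
Final offense level: 16.
Criminal history: 2 prior points → Category Low (2).
Level 16 falls in the 16-23 band.
Grid: Level 16-23 × Category Low = 23-28 months.
Probation check: level 16 ≤ 17 and category Low ≤ Low → eligible.

Yes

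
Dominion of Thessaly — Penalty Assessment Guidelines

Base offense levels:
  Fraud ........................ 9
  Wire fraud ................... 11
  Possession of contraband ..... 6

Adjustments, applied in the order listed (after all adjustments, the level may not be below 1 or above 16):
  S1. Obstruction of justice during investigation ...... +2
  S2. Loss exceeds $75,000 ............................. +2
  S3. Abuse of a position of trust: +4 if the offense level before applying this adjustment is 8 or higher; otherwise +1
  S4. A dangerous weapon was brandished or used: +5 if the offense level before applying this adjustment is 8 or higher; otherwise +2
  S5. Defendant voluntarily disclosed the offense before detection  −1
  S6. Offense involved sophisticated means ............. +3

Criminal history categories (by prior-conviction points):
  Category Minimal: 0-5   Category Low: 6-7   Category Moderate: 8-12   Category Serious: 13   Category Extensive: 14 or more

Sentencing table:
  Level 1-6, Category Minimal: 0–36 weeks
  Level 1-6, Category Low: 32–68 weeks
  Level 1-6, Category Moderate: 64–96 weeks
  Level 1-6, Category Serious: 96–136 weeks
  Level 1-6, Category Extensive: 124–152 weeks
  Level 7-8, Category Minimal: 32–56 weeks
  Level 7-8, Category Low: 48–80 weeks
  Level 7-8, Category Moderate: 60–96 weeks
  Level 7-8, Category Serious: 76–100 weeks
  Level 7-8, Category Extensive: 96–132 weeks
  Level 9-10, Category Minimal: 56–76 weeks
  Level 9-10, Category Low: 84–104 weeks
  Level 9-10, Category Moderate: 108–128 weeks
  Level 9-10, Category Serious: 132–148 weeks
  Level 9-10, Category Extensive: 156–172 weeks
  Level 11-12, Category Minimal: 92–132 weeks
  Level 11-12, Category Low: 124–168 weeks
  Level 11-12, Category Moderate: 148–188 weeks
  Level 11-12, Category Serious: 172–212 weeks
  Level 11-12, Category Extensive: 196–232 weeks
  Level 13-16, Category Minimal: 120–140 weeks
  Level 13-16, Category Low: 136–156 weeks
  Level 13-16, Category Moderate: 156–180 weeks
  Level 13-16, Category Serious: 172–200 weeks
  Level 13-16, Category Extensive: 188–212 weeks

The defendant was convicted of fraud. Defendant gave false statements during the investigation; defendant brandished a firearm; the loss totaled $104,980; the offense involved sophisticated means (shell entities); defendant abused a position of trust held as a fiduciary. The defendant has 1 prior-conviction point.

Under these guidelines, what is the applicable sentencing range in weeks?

Base offense level for fraud: 9.
S1 applies: 9 + 2 = 11.
S2 applies: 11 + 2 = 13.
S3 applies (level before this adjustment is 13 ≥ 8, so +4): 13 + 4 = 17.
S4 applies (level before this adjustment is 17 ≥ 8, so +5): 17 + 5 = 22.
S5 does not apply.
S6 applies: 22 + 3 = 25.
Level 25 exceeds the maximum of 16; capped at 16.
Final offense level: 16.
Criminal history: 1 prior point → Category Minimal (0-5).
Level 16 falls in the 13-16 band.
Grid: Level 13-16 × Category Minimal = 120-140 weeks.

120-140 weeks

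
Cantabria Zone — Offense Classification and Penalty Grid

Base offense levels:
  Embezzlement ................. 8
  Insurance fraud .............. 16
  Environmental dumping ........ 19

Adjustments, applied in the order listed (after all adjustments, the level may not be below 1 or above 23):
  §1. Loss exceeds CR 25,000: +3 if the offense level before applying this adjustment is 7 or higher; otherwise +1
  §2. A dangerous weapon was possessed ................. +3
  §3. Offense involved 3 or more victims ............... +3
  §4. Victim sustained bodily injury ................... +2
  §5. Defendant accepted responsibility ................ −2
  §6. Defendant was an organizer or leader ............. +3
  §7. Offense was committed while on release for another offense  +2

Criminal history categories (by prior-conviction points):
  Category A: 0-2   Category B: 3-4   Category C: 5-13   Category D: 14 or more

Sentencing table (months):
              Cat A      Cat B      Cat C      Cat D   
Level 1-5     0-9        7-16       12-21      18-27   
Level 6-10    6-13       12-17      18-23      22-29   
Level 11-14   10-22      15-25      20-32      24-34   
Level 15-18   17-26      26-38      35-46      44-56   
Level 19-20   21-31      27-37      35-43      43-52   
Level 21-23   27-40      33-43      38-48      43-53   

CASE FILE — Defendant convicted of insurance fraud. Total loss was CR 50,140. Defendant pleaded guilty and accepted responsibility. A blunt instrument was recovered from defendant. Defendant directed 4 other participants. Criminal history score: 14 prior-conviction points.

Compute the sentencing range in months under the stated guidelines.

43-53 months

Base offense level for insurance fraud: 16.
§1 applies (level before this adjustment is 16 ≥ 7, so +3): 16 + 3 = 19.
§2 applies: 19 + 3 = 22.
§4 does not apply.
§5 applies: 22 − 2 = 20.
§6 applies: 20 + 3 = 23.
Final offense level: 23.
Criminal history: 14 prior points → Category D (14+).
Level 23 falls in the 21-23 band.
Grid: Level 21-23 × Category D = 43-53 months.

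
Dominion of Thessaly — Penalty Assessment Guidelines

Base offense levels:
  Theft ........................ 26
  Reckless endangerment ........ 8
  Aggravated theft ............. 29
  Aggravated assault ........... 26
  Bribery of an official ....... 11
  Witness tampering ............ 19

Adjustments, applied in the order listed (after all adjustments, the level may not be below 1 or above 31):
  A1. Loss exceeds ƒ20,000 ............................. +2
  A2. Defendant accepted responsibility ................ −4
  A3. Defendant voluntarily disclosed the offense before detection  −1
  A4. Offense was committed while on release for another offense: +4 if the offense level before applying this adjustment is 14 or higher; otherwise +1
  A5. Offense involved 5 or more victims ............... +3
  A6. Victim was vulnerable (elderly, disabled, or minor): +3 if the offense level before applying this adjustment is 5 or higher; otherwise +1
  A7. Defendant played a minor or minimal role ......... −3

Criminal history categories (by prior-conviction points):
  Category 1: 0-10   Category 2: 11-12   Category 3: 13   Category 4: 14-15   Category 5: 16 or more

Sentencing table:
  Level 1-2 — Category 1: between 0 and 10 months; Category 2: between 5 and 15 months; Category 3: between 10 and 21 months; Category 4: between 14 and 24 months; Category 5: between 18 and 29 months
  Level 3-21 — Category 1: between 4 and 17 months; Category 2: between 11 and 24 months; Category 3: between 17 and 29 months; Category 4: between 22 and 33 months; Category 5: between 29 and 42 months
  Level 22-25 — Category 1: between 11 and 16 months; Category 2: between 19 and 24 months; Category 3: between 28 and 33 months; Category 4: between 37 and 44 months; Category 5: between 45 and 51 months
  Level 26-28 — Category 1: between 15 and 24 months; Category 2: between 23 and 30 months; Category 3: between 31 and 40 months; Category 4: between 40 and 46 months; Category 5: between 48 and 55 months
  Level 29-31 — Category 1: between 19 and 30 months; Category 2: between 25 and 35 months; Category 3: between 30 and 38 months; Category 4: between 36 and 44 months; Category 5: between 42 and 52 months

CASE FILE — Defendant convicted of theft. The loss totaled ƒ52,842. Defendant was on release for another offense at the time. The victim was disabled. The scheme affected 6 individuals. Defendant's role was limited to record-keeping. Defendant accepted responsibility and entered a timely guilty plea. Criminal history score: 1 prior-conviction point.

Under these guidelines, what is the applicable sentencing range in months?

Base offense level for theft: 26.
A1 applies: 26 + 2 = 28.
A2 applies: 28 − 4 = 24.
A4 applies (level before this adjustment is 24 ≥ 14, so +4): 24 + 4 = 28.
A5 applies: 28 + 3 = 31.
A6 applies (level before this adjustment is 31 ≥ 5, so +3): 31 + 3 = 34.
A7 applies: 34 − 3 = 31.
Final offense level: 31.
Criminal history: 1 prior point → Category 1 (0-10).
Level 31 falls in the 29-31 band.
Grid: Level 29-31 × Category 1 = 19-30 months.

19-30 months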